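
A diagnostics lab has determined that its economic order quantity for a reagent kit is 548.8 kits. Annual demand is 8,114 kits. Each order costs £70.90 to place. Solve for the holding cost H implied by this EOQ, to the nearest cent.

H ≈ £3.82

Invert the EOQ relation Q*² = 2DS/H.
From Q* = √(2DS/H): H = 2DS / Q*² = 2 × 8,114 × 70.9 / 548.8² = 3.8202.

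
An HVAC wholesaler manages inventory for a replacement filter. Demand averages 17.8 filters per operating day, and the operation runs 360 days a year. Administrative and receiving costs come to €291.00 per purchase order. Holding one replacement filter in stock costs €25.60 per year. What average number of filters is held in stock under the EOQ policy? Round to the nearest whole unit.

Average inventory ≈ 191 filters

Annual demand D = 17.8 × 360 = 6,408.
EOQ = √(2DS/H) = √(2 × 6,408 × 291 / 25.6) ≈ 381.68.
Average inventory = Q*/2 ≈ 381.68 / 2 = 190.841.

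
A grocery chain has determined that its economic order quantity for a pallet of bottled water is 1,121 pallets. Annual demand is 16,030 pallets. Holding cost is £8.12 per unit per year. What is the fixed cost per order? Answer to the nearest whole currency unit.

Squaring Q* = √(2DS/H) gives Q*² = 2DS/H.
From Q* = √(2DS/H): S = Q*²H / (2D) = 1,121² × 8.12 / (2 × 16,030) = 318.2759.

S ≈ £318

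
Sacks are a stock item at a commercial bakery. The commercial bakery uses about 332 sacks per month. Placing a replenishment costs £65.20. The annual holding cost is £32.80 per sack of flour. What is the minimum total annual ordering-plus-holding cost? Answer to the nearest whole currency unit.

TC* ≈ £4,128

Annual demand D = 332 × 12 = 3,984.
Q* = √(2DS/H) = √(2 × 3,984 × 65.2 / 32.8) ≈ 125.85.
At the optimum the two cost components are equal, so total cost = 2·(Q*/2)H = Q*·H.
Minimum total = √(2DSH) = √(2 × 3,984 × 65.2 × 32.8) ≈ 4127.959.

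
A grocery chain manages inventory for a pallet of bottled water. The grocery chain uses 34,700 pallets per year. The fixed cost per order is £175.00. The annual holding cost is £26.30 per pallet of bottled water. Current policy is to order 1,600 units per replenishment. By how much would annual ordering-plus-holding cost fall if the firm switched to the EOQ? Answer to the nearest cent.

EOQ = √(2DS/H) = √(2 × 34,700 × 175 / 26.3) ≈ 679.55.
Cost at Q* = (D/Q*)S + (Q*/2)H = √(2DSH) ≈ £17,872.14.
Cost at Q = 1,600: (34,700/1,600)×175 + (1,600/2)×26.3 = £3,795.31 + £21,040.00 = £24,835.31.
Excess = £24,835.31 − £17,872.14 = £6,963.17.

Extra cost ≈ £6,963.17 per year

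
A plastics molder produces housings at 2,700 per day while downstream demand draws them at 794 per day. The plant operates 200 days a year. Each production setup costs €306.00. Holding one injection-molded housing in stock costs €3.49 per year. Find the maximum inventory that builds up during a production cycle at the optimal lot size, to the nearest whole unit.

I_max ≈ 4,434 housings

Annual demand D = 794 × 200 = 158,800.
Production build-up factor (1 − d/p) = 1 − 794/2,700 = 0.7059.
Q* = √(2DS / (H(1 − d/p))) = √(2 × 158,800 × 306 / (3.49 × 0.7059)).
= √(97,185,600 / 2.4637) ≈ 6280.709.
Maximum inventory = Q*(1 − d/p) = 6280.709 × 0.7059 ≈ 4433.715.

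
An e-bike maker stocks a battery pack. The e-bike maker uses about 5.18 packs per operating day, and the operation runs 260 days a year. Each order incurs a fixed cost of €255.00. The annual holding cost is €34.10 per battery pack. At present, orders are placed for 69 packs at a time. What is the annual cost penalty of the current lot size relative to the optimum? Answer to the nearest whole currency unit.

Extra cost ≈ €1,314 per year

Annual demand D = 5.18 × 260 = 1,346.8.
EOQ = √(2DS/H) = √(2 × 1,346.8 × 255 / 34.1) ≈ 141.93.
Cost at Q* = (D/Q*)S + (Q*/2)H = √(2DSH) ≈ €4,839.65.
Cost at Q = 69: (1,346.8/69)×255 + (69/2)×34.1 = €4,977.30 + €1,176.45 = €6,153.75.
Excess = €6,153.75 − €4,839.65 = €1,314.11.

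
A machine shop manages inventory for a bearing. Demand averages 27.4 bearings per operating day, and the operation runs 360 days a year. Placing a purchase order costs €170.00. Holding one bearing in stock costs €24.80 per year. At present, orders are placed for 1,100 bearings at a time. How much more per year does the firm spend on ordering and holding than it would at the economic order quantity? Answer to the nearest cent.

Annual demand D = 27.4 × 360 = 9,864.
EOQ = √(2DS/H) = √(2 × 9,864 × 170 / 24.8) ≈ 367.74.
Cost at Q* = (D/Q*)S + (Q*/2)H = √(2DSH) ≈ €9,119.94.
Cost at Q = 1,100: (9,864/1,100)×170 + (1,100/2)×24.8 = €1,524.44 + €13,640.00 = €15,164.44.
Excess = €15,164.44 − €9,119.94 = €6,044.50.

Extra cost ≈ €6,044.50 per year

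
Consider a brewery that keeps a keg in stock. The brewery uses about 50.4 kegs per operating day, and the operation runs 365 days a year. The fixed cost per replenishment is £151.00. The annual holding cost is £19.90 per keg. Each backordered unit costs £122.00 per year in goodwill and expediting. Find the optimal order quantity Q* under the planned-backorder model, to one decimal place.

Annual demand D = 50.4 × 365 = 18,396.
With planned backorders, Q* = √(2DS/H) · √((H+B)/B).
√(2DS/H) = √(2 × 18,396 × 151 / 19.9) = 528.371.
√((H+B)/B) = √((19.9+122)/122) = 1.0785.
Q* ≈ 569.836.

Q* ≈ 569.8 kegs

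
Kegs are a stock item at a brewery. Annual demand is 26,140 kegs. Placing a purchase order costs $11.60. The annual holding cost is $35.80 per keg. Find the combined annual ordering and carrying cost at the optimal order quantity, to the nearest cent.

EOQ = √(2DS/H) = √(2 × 26,140 × 11.6 / 35.8) ≈ 130.15.
At Q*, ordering cost (D/Q*)S equals holding cost (Q*/2)H, each = √(DSH/2).
Minimum total = √(2DSH) = √(2 × 26,140 × 11.6 × 35.8) ≈ 4659.489.

TC* ≈ $4,659.49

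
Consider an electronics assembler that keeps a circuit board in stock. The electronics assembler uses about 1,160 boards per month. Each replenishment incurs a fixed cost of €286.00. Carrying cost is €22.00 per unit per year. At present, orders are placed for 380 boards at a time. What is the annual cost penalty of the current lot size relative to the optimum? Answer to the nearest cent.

Extra cost ≈ €1,421.48 per year

Annual demand D = 1,160 × 12 = 13,920.
EOQ = √(2DS/H) = √(2 × 13,920 × 286 / 22) ≈ 601.60.
Cost at Q* = (D/Q*)S + (Q*/2)H = √(2DSH) ≈ €13,235.15.
Cost at Q = 380: (13,920/380)×286 + (380/2)×22 = €10,476.63 + €4,180.00 = €14,656.63.
Excess = €14,656.63 − €13,235.15 = €1,421.48.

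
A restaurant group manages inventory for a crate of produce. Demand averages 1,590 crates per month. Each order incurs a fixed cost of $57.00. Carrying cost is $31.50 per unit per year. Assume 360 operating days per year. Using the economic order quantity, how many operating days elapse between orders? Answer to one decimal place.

Annual demand D = 1,590 × 12 = 19,080.
The optimal lot size = √(2DS/H) = √(2 × 19,080 × 57 / 31.5) ≈ 262.78.
Cycle time = Q*/D × 360 = 262.78 / 19,080 × 360 ≈ 4.958 days.

T ≈ 5.0 days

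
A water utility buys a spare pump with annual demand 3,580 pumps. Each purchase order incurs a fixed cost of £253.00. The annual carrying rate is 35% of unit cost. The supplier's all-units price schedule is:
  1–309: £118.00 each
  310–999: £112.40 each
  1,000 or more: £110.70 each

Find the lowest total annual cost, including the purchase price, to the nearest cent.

Holding cost per unit per year at price C is H = 0.35·C.
Evaluate total cost at each tier's feasible EOQ or, if the EOQ is below the tier, at the tier's minimum quantity.
EOQ at £118.00 = 209.4 (feasible in tier 1): TC = 3,580×£118.00 + (3,580/209.4)×253 + (209.4/2)×0.35×£118.00 = £431,089.52.
EOQ at £112.40 = 214.6 < 310, so use break Q=310: TC = 3,580×£112.40 + (3,580/310.0)×253 + (310.0/2)×0.35×£112.40 = £411,411.44.
EOQ at £110.70 = 216.2 < 1000, so use break Q=1000: TC = 3,580×£110.70 + (3,580/1000.0)×253 + (1000.0/2)×0.35×£110.70 = £416,584.24.
Lowest total cost among the candidates is at Q = 310.0.

TC* ≈ £411,411.44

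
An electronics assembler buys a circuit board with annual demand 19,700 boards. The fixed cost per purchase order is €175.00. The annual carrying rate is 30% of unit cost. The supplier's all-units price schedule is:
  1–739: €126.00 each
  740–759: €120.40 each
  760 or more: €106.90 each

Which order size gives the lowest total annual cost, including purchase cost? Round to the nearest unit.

Holding cost per unit per year at price C is H = 0.30·C.
Candidates are each tier's EOQ (if it falls in that tier) and each price-break quantity.
EOQ at €126.00 = 427.1 (feasible in tier 1): TC = 19,700×€126.00 + (19,700/427.1)×175 + (427.1/2)×0.30×€126.00 = €2,498,344.07.
EOQ at €120.40 = 436.9 < 740, so use break Q=740: TC = 19,700×€120.40 + (19,700/740.0)×175 + (740.0/2)×0.30×€120.40 = €2,389,903.18.
EOQ at €106.90 = 463.7 < 760, so use break Q=760: TC = 19,700×€106.90 + (19,700/760.0)×175 + (760.0/2)×0.30×€106.90 = €2,122,652.78.
Lowest total cost is €2,122,652.78 at Q = 760.0.

Q* ≈ 760 boards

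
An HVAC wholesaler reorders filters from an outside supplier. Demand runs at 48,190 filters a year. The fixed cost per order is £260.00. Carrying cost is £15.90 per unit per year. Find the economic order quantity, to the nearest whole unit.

EOQ = √(2DS / H) = √(2 × 48,190 × 260 / 15.9).
= √(25,058,800 / 15.9) = √1,576,025.1572 ≈ 1255.398.

Q* ≈ 1,255 filters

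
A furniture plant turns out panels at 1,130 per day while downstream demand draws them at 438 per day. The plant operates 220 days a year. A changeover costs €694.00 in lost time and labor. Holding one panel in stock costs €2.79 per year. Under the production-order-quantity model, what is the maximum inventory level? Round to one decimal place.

Annual demand D = 438 × 220 = 96,360.
Production build-up factor (1 − d/p) = 1 − 438/1,130 = 0.6124.
Q* = √(2DS / (H(1 − d/p))) = √(2 × 96,360 × 694 / (2.79 × 0.6124)).
= √(133,747,680 / 1.7086) ≈ 8847.635.
Maximum inventory = Q*(1 − d/p) = 8847.635 × 0.6124 ≈ 5418.198.

I_max ≈ 5,418.2 panels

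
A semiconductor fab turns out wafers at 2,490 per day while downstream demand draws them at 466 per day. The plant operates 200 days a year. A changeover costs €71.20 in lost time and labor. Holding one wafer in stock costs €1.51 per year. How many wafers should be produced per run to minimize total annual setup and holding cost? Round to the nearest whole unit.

Q* ≈ 3,288 wafers

Annual demand D = 466 × 200 = 93,200.
Production build-up factor (1 − d/p) = 1 − 466/2,490 = 0.8129.
Q* = √(2DS / (H(1 − d/p))) = √(2 × 93,200 × 71.2 / (1.51 × 0.8129)).
= √(13,271,680 / 1.2274) ≈ 3288.281.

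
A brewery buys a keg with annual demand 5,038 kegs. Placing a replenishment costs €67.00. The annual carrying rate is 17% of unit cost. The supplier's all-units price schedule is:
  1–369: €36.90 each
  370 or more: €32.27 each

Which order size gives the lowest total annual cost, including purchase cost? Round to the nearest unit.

Holding cost per unit per year at price C is H = 0.17·C.
For each price level, check whether its EOQ is feasible; otherwise the best quantity at that price is the breakpoint.
EOQ at €36.90 = 328.1 (feasible in tier 1): TC = 5,038×€36.90 + (5,038/328.1)×67 + (328.1/2)×0.17×€36.90 = €187,960.08.
EOQ at €32.27 = 350.8 < 370, so use break Q=370: TC = 5,038×€32.27 + (5,038/370.0)×67 + (370.0/2)×0.17×€32.27 = €164,503.44.
Lowest total cost is €164,503.44 at Q = 370.0.

Q* ≈ 370 kegs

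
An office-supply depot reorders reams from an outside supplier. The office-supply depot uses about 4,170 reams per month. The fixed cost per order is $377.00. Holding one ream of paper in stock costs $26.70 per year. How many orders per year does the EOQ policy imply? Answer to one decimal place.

N ≈ 42.1 orders per year

Annual demand D = 4,170 × 12 = 50,040.
Q* = √(2DS/H) = √(2 × 50,040 × 377 / 26.7) ≈ 1188.74.
Orders per year = D / Q* = 50,040 / 1188.74 ≈ 42.095.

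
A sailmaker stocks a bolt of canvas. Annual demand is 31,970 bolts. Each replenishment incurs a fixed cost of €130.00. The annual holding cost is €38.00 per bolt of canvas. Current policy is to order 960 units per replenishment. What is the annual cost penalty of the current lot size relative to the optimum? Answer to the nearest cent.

Extra cost ≈ €4,796.72 per year

EOQ = √(2DS/H) = √(2 × 31,970 × 130 / 38) ≈ 467.70.
Cost at Q* = (D/Q*)S + (Q*/2)H = √(2DSH) ≈ €17,772.55.
Cost at Q = 960: (31,970/960)×130 + (960/2)×38 = €4,329.27 + €18,240.00 = €22,569.27.
Excess = €22,569.27 − €17,772.55 = €4,796.72.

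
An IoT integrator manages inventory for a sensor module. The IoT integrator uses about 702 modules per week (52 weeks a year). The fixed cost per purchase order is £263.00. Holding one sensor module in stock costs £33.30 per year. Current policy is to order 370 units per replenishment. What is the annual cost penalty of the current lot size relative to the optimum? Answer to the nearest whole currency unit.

Annual demand D = 702 × 52 = 36,504.
EOQ = √(2DS/H) = √(2 × 36,504 × 263 / 33.3) ≈ 759.35.
Cost at Q* = (D/Q*)S + (Q*/2)H = √(2DSH) ≈ £25,286.30.
Cost at Q = 370: (36,504/370)×263 + (370/2)×33.3 = £25,947.44 + £6,160.50 = £32,107.94.
Excess = £32,107.94 − £25,286.30 = £6,821.64.

Extra cost ≈ £6,822 per year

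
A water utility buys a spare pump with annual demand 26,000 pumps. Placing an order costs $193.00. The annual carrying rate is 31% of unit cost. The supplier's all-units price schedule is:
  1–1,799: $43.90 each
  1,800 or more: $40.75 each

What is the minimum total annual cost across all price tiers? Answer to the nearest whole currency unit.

Holding cost per unit per year at price C is H = 0.31·C.
Evaluate total cost at each tier's feasible EOQ or, if the EOQ is below the tier, at the tier's minimum quantity.
EOQ at $43.90 = 858.8 (feasible in tier 1): TC = 26,000×$43.90 + (26,000/858.8)×193 + (858.8/2)×0.31×$43.90 = $1,153,086.74.
EOQ at $40.75 = 891.3 < 1800, so use break Q=1800: TC = 26,000×$40.75 + (26,000/1800.0)×193 + (1800.0/2)×0.31×$40.75 = $1,073,657.03.
Lowest total cost among the candidates is at Q = 1800.0.

TC* ≈ $1,073,657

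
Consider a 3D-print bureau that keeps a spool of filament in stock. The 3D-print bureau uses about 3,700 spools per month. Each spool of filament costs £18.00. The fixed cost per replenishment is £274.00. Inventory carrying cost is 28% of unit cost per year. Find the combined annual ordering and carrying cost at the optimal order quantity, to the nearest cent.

Annual demand D = 3,700 × 12 = 44,400.
Holding cost H = 0.28 × £18.00 = £5.0400 per unit per year.
The optimal lot size = √(2DS/H) = √(2 × 44,400 × 274 / 5.04) ≈ 2197.18.
At Q*, ordering cost (D/Q*)S equals holding cost (Q*/2)H, each = √(DSH/2).
Minimum total = √(2DSH) = √(2 × 44,400 × 274 × 5.04) ≈ 11073.809.

TC* ≈ £11,073.81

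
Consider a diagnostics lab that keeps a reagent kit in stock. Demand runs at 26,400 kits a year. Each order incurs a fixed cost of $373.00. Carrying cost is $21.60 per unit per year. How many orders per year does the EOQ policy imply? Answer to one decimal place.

N ≈ 27.6 orders per year

EOQ = √(2DS/H) = √(2 × 26,400 × 373 / 21.6) ≈ 954.87.
Orders per year = D / Q* = 26,400 / 954.87 ≈ 27.648.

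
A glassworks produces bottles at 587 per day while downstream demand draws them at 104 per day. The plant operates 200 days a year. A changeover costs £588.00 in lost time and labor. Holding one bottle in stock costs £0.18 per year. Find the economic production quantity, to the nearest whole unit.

Annual demand D = 104 × 200 = 20,800.
Production build-up factor (1 − d/p) = 1 − 104/587 = 0.8228.
Q* = √(2DS / (H(1 − d/p))) = √(2 × 20,800 × 588 / (0.18 × 0.8228)).
= √(24,460,800 / 0.1481) ≈ 12851.226.

Q* ≈ 12,851 bottles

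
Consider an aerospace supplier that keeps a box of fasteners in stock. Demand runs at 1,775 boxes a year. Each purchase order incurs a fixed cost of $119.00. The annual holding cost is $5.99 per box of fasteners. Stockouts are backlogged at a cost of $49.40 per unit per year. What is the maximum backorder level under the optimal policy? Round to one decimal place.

With planned backorders, Q* = √(2DS/H) · √((H+B)/B).
√(2DS/H) = √(2 × 1,775 × 119 / 5.99) = 265.567.
√((H+B)/B) = √((5.99+49.4)/49.4) = 1.0589.
Q* ≈ 281.207.
S* = Q* · H/(H+B) = 281.207 × 5.99/55.39 ≈ 30.410.

S* ≈ 30.4 boxes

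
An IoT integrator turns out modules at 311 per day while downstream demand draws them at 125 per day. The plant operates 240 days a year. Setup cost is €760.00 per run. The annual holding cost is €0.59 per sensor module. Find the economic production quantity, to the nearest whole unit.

Annual demand D = 125 × 240 = 30,000.
Production build-up factor (1 − d/p) = 1 − 125/311 = 0.5981.
Q* = √(2DS / (H(1 − d/p))) = √(2 × 30,000 × 760 / (0.59 × 0.5981)).
= √(45,600,000 / 0.3529) ≈ 11367.897.

Q* ≈ 11,368 modules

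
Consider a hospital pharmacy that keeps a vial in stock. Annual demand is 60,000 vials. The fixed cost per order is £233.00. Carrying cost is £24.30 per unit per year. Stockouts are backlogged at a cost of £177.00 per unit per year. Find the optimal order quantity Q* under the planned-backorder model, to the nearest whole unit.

Q* ≈ 1,144 vials

With planned backorders, Q* = √(2DS/H) · √((H+B)/B).
√(2DS/H) = √(2 × 60,000 × 233 / 24.3) = 1072.668.
√((H+B)/B) = √((24.3+177)/177) = 1.0664.
Q* ≈ 1143.933.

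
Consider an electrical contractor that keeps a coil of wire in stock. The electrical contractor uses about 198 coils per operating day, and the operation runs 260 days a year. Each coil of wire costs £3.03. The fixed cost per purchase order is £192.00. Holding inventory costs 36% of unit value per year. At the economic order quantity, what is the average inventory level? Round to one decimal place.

Average inventory ≈ 2,128.5 coils

Annual demand D = 198 × 260 = 51,480.
Holding cost H = 0.36 × £3.03 = £1.0908 per unit per year.
EOQ = √(2DS/H) = √(2 × 51,480 × 192 / 1.0908) ≈ 4257.08.
Average inventory = Q*/2 ≈ 4257.08 / 2 = 2128.542.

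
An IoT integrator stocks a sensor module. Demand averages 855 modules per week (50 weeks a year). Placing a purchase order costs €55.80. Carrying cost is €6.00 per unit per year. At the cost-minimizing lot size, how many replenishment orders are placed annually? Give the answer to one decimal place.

Annual demand D = 855 × 50 = 42,750.
Q* = √(2DS/H) = √(2 × 42,750 × 55.8 / 6) ≈ 891.71.
Orders per year = D / Q* = 42,750 / 891.71 ≈ 47.941.

N ≈ 47.9 orders per year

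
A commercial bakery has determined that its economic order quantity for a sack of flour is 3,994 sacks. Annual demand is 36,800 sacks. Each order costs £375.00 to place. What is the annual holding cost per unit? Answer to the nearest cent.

H ≈ £1.73

The basic EOQ model gives Q* = √(2DS/H); rearrange for the unknown.
From Q* = √(2DS/H): H = 2DS / Q*² = 2 × 36,800 × 375 / 3,994² = 1.7302.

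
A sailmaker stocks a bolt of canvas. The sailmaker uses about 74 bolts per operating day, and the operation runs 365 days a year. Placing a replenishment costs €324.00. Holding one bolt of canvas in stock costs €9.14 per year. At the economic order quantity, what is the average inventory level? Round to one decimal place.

Average inventory ≈ 691.9 bolts

Annual demand D = 74 × 365 = 27,010.
The optimal lot size = √(2DS/H) = √(2 × 27,010 × 324 / 9.14) ≈ 1383.81.
Average inventory = Q*/2 ≈ 1383.81 / 2 = 691.905.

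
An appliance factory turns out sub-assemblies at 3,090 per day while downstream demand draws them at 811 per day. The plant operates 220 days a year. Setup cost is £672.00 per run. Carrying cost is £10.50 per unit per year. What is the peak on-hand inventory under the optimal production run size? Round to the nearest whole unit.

Annual demand D = 811 × 220 = 178,420.
Production build-up factor (1 − d/p) = 1 − 811/3,090 = 0.7375.
Q* = √(2DS / (H(1 − d/p))) = √(2 × 178,420 × 672 / (10.5 × 0.7375)).
= √(239,796,480 / 7.7442) ≈ 5564.598.
Maximum inventory = Q*(1 − d/p) = 5564.598 × 0.7375 ≈ 4104.116.

I_max ≈ 4,104 sub-assemblies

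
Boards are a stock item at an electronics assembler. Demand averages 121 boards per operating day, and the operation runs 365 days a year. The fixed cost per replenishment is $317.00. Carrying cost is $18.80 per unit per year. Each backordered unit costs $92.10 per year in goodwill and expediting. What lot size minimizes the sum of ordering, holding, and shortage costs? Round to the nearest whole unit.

Q* ≈ 1,339 boards

Annual demand D = 121 × 365 = 44,165.
With planned backorders, Q* = √(2DS/H) · √((H+B)/B).
√(2DS/H) = √(2 × 44,165 × 317 / 18.8) = 1220.407.
√((H+B)/B) = √((18.8+92.1)/92.1) = 1.0973.
Q* ≈ 1339.186.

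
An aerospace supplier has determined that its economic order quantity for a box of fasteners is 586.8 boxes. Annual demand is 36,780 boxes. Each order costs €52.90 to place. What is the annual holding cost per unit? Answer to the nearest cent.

Invert the EOQ relation Q*² = 2DS/H.
From Q* = √(2DS/H): H = 2DS / Q*² = 2 × 36,780 × 52.9 / 586.8² = 11.3010.

H ≈ €11.30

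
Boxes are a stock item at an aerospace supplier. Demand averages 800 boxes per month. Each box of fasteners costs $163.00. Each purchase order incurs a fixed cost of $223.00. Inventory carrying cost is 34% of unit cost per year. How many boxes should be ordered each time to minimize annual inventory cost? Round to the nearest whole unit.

Annual demand D = 800 × 12 = 9,600.
Holding cost H = 0.34 × $163.00 = $55.4200 per unit per year.
EOQ = √(2DS / H) = √(2 × 9,600 × 223 / 55.42).
= √(4,281,600 / 55.42) = √77,257.3078 ≈ 277.952.

Q* ≈ 278 boxes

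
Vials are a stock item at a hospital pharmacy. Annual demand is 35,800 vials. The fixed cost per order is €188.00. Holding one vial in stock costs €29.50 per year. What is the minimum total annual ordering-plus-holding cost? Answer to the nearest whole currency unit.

TC* ≈ €19,927

EOQ = √(2DS/H) = √(2 × 35,800 × 188 / 29.5) ≈ 675.50.
At Q*, ordering cost (D/Q*)S equals holding cost (Q*/2)H, each = √(DSH/2).
Minimum total = √(2DSH) = √(2 × 35,800 × 188 × 29.5) ≈ 19927.208.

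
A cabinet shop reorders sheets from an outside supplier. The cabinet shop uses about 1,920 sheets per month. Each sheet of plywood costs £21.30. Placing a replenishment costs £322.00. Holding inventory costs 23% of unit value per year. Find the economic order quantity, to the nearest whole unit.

Q* ≈ 1,740 sheets

Annual demand D = 1,920 × 12 = 23,040.
Holding cost H = 0.23 × £21.30 = £4.8990 per unit per year.
EOQ = √(2DS / H) = √(2 × 23,040 × 322 / 4.899).
= √(14,837,760 / 4.899) = √3,028,732.3944 ≈ 1740.325.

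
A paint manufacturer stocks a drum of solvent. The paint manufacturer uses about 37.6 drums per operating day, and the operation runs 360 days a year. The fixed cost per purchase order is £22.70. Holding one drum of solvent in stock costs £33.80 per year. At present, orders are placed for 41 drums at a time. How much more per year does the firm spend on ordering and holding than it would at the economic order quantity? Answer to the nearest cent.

Extra cost ≈ £3,629.67 per year

Annual demand D = 37.6 × 360 = 13,536.
EOQ = √(2DS/H) = √(2 × 13,536 × 22.7 / 33.8) ≈ 134.84.
Cost at Q* = (D/Q*)S + (Q*/2)H = √(2DSH) ≈ £4,557.55.
Cost at Q = 41: (13,536/41)×22.7 + (41/2)×33.8 = £7,494.32 + £692.90 = £8,187.22.
Excess = £8,187.22 − £4,557.55 = £3,629.67.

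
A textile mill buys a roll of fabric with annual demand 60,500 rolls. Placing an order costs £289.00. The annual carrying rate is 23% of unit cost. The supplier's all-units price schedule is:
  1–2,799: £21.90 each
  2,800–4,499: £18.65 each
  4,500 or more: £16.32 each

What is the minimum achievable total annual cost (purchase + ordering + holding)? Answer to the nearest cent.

TC* ≈ £999,691.04

Holding cost per unit per year at price C is H = 0.23·C.
Evaluate total cost at each tier's feasible EOQ or, if the EOQ is below the tier, at the tier's minimum quantity.
EOQ at £21.90 = 2634.8 (feasible in tier 1): TC = 60,500×£21.90 + (60,500/2634.8)×289 + (2634.8/2)×0.23×£21.90 = £1,338,221.73.
EOQ at £18.65 = 2855.2 (feasible in tier 2): TC = 60,500×£18.65 + (60,500/2855.2)×289 + (2855.2/2)×0.23×£18.65 = £1,140,572.43.
EOQ at £16.32 = 3052.2 < 4500, so use break Q=4500: TC = 60,500×£16.32 + (60,500/4500.0)×289 + (4500.0/2)×0.23×£16.32 = £999,691.04.
Lowest total cost among the candidates is at Q = 4500.0.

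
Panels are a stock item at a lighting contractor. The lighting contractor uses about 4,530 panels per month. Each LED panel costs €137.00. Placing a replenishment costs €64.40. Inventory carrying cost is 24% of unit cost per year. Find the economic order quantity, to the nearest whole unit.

Annual demand D = 4,530 × 12 = 54,360.
Holding cost H = 0.24 × €137.00 = €32.8800 per unit per year.
EOQ = √(2DS / H) = √(2 × 54,360 × 64.4 / 32.88).
= √(7,001,568 / 32.88) = √212,943.0657 ≈ 461.458.

Q* ≈ 461 panels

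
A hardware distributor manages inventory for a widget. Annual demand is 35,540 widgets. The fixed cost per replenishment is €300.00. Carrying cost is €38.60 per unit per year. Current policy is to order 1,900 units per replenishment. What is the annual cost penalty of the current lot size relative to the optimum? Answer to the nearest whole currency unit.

EOQ = √(2DS/H) = √(2 × 35,540 × 300 / 38.6) ≈ 743.26.
Cost at Q* = (D/Q*)S + (Q*/2)H = √(2DSH) ≈ €28,689.83.
Cost at Q = 1,900: (35,540/1,900)×300 + (1,900/2)×38.6 = €5,611.58 + €36,670.00 = €42,281.58.
Excess = €42,281.58 − €28,689.83 = €13,591.75.

Extra cost ≈ €13,592 per year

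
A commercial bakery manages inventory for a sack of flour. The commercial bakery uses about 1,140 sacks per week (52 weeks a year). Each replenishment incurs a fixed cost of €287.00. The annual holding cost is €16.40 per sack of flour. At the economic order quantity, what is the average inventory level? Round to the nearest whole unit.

Annual demand D = 1,140 × 52 = 59,280.
EOQ = √(2DS/H) = √(2 × 59,280 × 287 / 16.4) ≈ 1440.42.
Average inventory = Q*/2 ≈ 1440.42 / 2 = 720.208.

Average inventory ≈ 720 sacks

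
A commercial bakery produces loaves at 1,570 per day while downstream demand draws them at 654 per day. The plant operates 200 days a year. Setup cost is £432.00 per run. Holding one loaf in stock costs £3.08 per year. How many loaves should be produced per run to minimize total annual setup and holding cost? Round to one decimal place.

Q* ≈ 7,930.3 loaves

Annual demand D = 654 × 200 = 130,800.
Production build-up factor (1 − d/p) = 1 − 654/1,570 = 0.5834.
Q* = √(2DS / (H(1 − d/p))) = √(2 × 130,800 × 432 / (3.08 × 0.5834)).
= √(113,011,200 / 1.797) ≈ 7930.261.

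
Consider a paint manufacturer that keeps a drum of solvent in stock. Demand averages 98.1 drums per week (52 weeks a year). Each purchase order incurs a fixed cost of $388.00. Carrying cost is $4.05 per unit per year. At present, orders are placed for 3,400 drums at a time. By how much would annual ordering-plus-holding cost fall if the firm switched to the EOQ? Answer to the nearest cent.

Annual demand D = 98.1 × 52 = 5,101.2.
EOQ = √(2DS/H) = √(2 × 5,101.2 × 388 / 4.05) ≈ 988.64.
Cost at Q* = (D/Q*)S + (Q*/2)H = √(2DSH) ≈ $4,004.00.
Cost at Q = 3,400: (5,101.2/3,400)×388 + (3,400/2)×4.05 = $582.14 + $6,885.00 = $7,467.14.
Excess = $7,467.14 − $4,004.00 = $3,463.13.

Extra cost ≈ $3,463.13 per year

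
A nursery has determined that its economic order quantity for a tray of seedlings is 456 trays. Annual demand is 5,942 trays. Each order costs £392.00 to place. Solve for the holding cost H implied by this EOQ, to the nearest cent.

The basic EOQ model gives Q* = √(2DS/H); rearrange for the unknown.
From Q* = √(2DS/H): H = 2DS / Q*² = 2 × 5,942 × 392 / 456² = 22.4037.

H ≈ £22.40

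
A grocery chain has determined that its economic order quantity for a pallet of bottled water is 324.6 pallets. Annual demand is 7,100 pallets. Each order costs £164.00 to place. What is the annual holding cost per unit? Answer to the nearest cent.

Squaring Q* = √(2DS/H) gives Q*² = 2DS/H.
From Q* = √(2DS/H): H = 2DS / Q*² = 2 × 7,100 × 164 / 324.6² = 22.1022.

H ≈ £22.10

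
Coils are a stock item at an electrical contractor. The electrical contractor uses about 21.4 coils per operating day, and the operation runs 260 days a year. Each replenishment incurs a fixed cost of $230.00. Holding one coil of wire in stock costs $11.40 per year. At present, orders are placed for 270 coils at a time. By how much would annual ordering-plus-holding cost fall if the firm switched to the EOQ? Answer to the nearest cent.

Annual demand D = 21.4 × 260 = 5,564.
EOQ = √(2DS/H) = √(2 × 5,564 × 230 / 11.4) ≈ 473.83.
Cost at Q* = (D/Q*)S + (Q*/2)H = √(2DSH) ≈ $5,401.63.
Cost at Q = 270: (5,564/270)×230 + (270/2)×11.4 = $4,739.70 + $1,539.00 = $6,278.70.
Excess = $6,278.70 − $5,401.63 = $877.07.

Extra cost ≈ $877.07 per year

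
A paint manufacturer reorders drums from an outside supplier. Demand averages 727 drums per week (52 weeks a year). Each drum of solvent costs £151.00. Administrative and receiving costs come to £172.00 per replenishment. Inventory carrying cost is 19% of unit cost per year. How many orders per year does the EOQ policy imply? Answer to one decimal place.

N ≈ 56.2 orders per year

Annual demand D = 727 × 52 = 37,804.
Holding cost H = 0.19 × £151.00 = £28.6900 per unit per year.
EOQ = √(2DS/H) = √(2 × 37,804 × 172 / 28.69) ≈ 673.26.
Orders per year = D / Q* = 37,804 / 673.26 ≈ 56.151.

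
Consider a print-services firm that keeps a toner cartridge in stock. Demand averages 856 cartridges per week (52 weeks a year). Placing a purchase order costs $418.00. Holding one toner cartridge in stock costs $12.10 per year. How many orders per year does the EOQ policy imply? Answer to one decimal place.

Annual demand D = 856 × 52 = 44,512.
Q* = √(2DS/H) = √(2 × 44,512 × 418 / 12.1) ≈ 1753.67.
Orders per year = D / Q* = 44,512 / 1753.67 ≈ 25.382.

N ≈ 25.4 orders per year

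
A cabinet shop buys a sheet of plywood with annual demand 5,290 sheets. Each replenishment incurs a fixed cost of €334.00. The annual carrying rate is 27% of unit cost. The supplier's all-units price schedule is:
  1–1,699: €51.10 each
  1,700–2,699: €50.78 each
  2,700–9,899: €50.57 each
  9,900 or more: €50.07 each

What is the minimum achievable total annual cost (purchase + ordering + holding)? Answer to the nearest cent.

TC* ≈ €277,301.46

Holding cost per unit per year at price C is H = 0.27·C.
Evaluate total cost at each tier's feasible EOQ or, if the EOQ is below the tier, at the tier's minimum quantity.
EOQ at €51.10 = 506.1 (feasible in tier 1): TC = 5,290×€51.10 + (5,290/506.1)×334 + (506.1/2)×0.27×€51.10 = €277,301.46.
EOQ at €50.78 = 507.7 < 1700, so use break Q=1700: TC = 5,290×€50.78 + (5,290/1700.0)×334 + (1700.0/2)×0.27×€50.78 = €281,319.54.
EOQ at €50.57 = 508.7 < 2700, so use break Q=2700: TC = 5,290×€50.57 + (5,290/2700.0)×334 + (2700.0/2)×0.27×€50.57 = €286,602.46.
EOQ at €50.07 = 511.3 < 9900, so use break Q=9900: TC = 5,290×€50.07 + (5,290/9900.0)×334 + (9900.0/2)×0.27×€50.07 = €331,967.33.
Lowest total cost among the candidates is at Q = 506.1.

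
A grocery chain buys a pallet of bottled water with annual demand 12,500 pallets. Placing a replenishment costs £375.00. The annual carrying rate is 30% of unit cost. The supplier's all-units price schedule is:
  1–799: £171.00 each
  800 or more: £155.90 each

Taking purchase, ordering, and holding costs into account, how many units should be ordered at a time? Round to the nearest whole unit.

Holding cost per unit per year at price C is H = 0.30·C.
For each price level, check whether its EOQ is feasible; otherwise the best quantity at that price is the breakpoint.
EOQ at £171.00 = 427.5 (feasible in tier 1): TC = 12,500×£171.00 + (12,500/427.5)×375 + (427.5/2)×0.30×£171.00 = £2,159,430.29.
EOQ at £155.90 = 447.7 < 800, so use break Q=800: TC = 12,500×£155.90 + (12,500/800.0)×375 + (800.0/2)×0.30×£155.90 = £1,973,317.38.
Lowest total cost is £1,973,317.38 at Q = 800.0.

Q* ≈ 800 pallets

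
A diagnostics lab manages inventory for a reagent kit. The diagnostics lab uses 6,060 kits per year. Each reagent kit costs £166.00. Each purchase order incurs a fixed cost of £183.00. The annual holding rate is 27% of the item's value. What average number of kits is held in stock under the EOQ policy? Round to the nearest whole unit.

Holding cost H = 0.27 × £166.00 = £44.8200 per unit per year.
EOQ = √(2DS/H) = √(2 × 6,060 × 183 / 44.82) ≈ 222.45.
Average inventory = Q*/2 ≈ 222.45 / 2 = 111.227.

Average inventory ≈ 111 kits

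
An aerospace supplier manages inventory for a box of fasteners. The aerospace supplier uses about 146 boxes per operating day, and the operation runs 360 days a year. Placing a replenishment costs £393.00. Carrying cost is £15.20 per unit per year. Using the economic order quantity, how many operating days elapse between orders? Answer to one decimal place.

Annual demand D = 146 × 360 = 52,560.
Q* = √(2DS/H) = √(2 × 52,560 × 393 / 15.2) ≈ 1648.61.
Cycle time = Q*/D × 360 = 1648.61 / 52,560 × 360 ≈ 11.292 days.

T ≈ 11.3 days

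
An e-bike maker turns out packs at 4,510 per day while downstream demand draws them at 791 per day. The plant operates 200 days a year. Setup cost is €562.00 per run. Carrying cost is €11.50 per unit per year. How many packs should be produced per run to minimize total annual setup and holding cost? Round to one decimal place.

Q* ≈ 4,330.2 packs

Annual demand D = 791 × 200 = 158,200.
Production build-up factor (1 − d/p) = 1 − 791/4,510 = 0.8246.
Q* = √(2DS / (H(1 − d/p))) = √(2 × 158,200 × 562 / (11.5 × 0.8246)).
= √(177,816,800 / 9.483) ≈ 4330.247.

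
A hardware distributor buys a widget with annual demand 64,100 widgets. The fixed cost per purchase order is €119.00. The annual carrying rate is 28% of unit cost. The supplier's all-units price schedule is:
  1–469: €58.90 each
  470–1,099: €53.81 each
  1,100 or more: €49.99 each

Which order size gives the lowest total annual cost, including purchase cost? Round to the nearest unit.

Q* ≈ 1,100 widgets

Holding cost per unit per year at price C is H = 0.28·C.
Candidates are each tier's EOQ (if it falls in that tier) and each price-break quantity.
Tier 1 (€58.90): EOQ = 961.8 exceeds tier's upper bound 469, so this tier is dominated.
EOQ at €53.81 = 1006.3 (feasible in tier 2): TC = 64,100×€53.81 + (64,100/1006.3)×119 + (1006.3/2)×0.28×€53.81 = €3,464,382.01.
EOQ at €49.99 = 1044.0 < 1100, so use break Q=1100: TC = 64,100×€49.99 + (64,100/1100.0)×119 + (1100.0/2)×0.28×€49.99 = €3,218,991.91.
Lowest total cost is €3,218,991.91 at Q = 1100.0.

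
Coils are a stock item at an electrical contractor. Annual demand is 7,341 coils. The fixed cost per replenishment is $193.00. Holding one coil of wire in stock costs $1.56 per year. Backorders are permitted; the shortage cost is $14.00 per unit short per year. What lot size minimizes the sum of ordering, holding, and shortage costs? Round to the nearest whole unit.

With planned backorders, Q* = √(2DS/H) · √((H+B)/B).
√(2DS/H) = √(2 × 7,341 × 193 / 1.56) = 1347.749.
√((H+B)/B) = √((1.56+14)/14) = 1.0542.
Q* ≈ 1420.855.

Q* ≈ 1,421 coils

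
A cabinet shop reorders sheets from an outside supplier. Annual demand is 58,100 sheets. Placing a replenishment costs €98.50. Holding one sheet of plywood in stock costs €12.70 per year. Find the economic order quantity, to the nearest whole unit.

Q* ≈ 949 sheets

EOQ = √(2DS / H) = √(2 × 58,100 × 98.5 / 12.7).
= √(11,445,700 / 12.7) = √901,236.2205 ≈ 949.335.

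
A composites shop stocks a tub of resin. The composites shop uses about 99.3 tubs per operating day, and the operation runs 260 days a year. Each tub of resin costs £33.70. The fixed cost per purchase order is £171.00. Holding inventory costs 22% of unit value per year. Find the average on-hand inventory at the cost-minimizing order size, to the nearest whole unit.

Annual demand D = 99.3 × 260 = 25,818.
Holding cost H = 0.22 × £33.70 = £7.4140 per unit per year.
EOQ = √(2DS/H) = √(2 × 25,818 × 171 / 7.414) ≈ 1091.31.
Average inventory = Q*/2 ≈ 1091.31 / 2 = 545.655.

Average inventory ≈ 546 tubs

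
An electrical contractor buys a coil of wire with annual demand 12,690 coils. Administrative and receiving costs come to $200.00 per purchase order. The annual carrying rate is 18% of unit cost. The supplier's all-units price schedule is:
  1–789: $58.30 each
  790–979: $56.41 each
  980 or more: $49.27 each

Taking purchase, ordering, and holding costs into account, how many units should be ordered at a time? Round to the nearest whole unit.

Holding cost per unit per year at price C is H = 0.18·C.
Candidates are each tier's EOQ (if it falls in that tier) and each price-break quantity.
EOQ at $58.30 = 695.5 (feasible in tier 1): TC = 12,690×$58.30 + (12,690/695.5)×200 + (695.5/2)×0.18×$58.30 = $747,125.46.
EOQ at $56.41 = 707.0 < 790, so use break Q=790: TC = 12,690×$56.41 + (12,690/790.0)×200 + (790.0/2)×0.18×$56.41 = $723,066.31.
EOQ at $49.27 = 756.5 < 980, so use break Q=980: TC = 12,690×$49.27 + (12,690/980.0)×200 + (980.0/2)×0.18×$49.27 = $632,171.71.
Lowest total cost is $632,171.71 at Q = 980.0.

Q* ≈ 980 coils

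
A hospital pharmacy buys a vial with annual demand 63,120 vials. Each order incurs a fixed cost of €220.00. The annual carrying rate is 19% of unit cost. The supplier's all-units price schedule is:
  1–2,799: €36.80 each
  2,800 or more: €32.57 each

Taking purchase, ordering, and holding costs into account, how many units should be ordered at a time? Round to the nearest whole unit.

Holding cost per unit per year at price C is H = 0.19·C.
Candidates are each tier's EOQ (if it falls in that tier) and each price-break quantity.
EOQ at €36.80 = 1993.0 (feasible in tier 1): TC = 63,120×€36.80 + (63,120/1993.0)×220 + (1993.0/2)×0.19×€36.80 = €2,336,751.11.
EOQ at €32.57 = 2118.5 < 2800, so use break Q=2800: TC = 63,120×€32.57 + (63,120/2800.0)×220 + (2800.0/2)×0.19×€32.57 = €2,069,441.45.
Lowest total cost is €2,069,441.45 at Q = 2800.0.

Q* ≈ 2,800 vials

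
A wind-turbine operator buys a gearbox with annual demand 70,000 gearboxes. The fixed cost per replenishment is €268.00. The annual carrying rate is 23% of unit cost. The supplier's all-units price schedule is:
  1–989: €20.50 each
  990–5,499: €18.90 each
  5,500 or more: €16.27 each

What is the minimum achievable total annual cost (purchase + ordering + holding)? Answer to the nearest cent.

Holding cost per unit per year at price C is H = 0.23·C.
For each price level, check whether its EOQ is feasible; otherwise the best quantity at that price is the breakpoint.
Tier 1 (€20.50): EOQ = 2820.9 exceeds tier's upper bound 989, so this tier is dominated.
EOQ at €18.90 = 2937.9 (feasible in tier 2): TC = 70,000×€18.90 + (70,000/2937.9)×268 + (2937.9/2)×0.23×€18.90 = €1,335,771.04.
EOQ at €16.27 = 3166.5 < 5500, so use break Q=5500: TC = 70,000×€16.27 + (70,000/5500.0)×268 + (5500.0/2)×0.23×€16.27 = €1,152,601.68.
Lowest total cost among the candidates is at Q = 5500.0.

TC* ≈ €1,152,601.68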